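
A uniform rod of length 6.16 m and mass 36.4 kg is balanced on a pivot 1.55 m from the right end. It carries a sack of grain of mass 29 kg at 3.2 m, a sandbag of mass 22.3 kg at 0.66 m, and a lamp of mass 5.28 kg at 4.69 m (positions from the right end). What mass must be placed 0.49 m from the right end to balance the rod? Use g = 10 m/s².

m ≈ 94.6 kg

Taking torques about the pivot (at 1.55 m from the right end):
Beam weight: 36.4 × 10 = 364 N down at 3.08 m → arm 1.53 m, τ = 364 × 1.53 = 556.9 N·m counterclockwise.
Sack of grain: 29 × 10 = 290 N down at 3.2 m → arm 1.65 m, τ = 290 × 1.65 = 478.5 N·m counterclockwise.
Sandbag: 22.3 × 10 = 223 N down at 0.66 m → arm 0.89 m, τ = 223 × 0.89 = 198.5 N·m clockwise.
Lamp: 5.28 × 10 = 52.8 N down at 4.69 m → arm 3.14 m, τ = 52.8 × 3.14 = 165.8 N·m counterclockwise.
Net moment of known loads = 1003 N·m counterclockwise.
An unknown mass m at 0.49 m has arm 1.06 m; its moment is m·g·1.06 clockwise.
Balancing moments: m × 10 × 1.06 = 1003, giving m = 1003 / (10 × 1.06) = 94.6 kg.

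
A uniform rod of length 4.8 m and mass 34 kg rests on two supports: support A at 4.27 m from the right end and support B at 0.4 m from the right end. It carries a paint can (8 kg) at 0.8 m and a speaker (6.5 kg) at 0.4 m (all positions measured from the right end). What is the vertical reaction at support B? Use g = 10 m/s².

R_B ≈ 301 N

Sum moments about support A (its reaction then has zero moment arm).
Beam weight: 34 × 10 = 340 N down at 2.4 m → arm 1.87 m, τ = 340 × 1.87 = 635.8 N·m clockwise.
Paint can: 8 × 10 = 80 N down at 0.8 m → arm 3.47 m, τ = 80 × 3.47 = 277.6 N·m clockwise.
Speaker: 6.5 × 10 = 65 N down at 0.4 m → arm 3.87 m, τ = 65 × 3.87 = 251.6 N·m clockwise.
Net load moment about support A = 1165 N·m clockwise.
Reaction R at support B is upward at 0.4 m, arm 3.87 m → moment R × 3.87 counterclockwise.
Setting net torque to zero: R × 3.87 = 1165 → R = 301 N.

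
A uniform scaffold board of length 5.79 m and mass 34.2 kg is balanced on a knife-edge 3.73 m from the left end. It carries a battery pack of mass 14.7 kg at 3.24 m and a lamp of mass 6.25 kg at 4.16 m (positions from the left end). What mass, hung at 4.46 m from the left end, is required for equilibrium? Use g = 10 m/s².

Take moments about the knife-edge (at 3.73 m from the left end).
Beam weight: 34.2 × 10 = 342 N down at 2.895 m → arm 0.835 m, τ = 342 × 0.835 = 285.6 N·m counterclockwise.
Battery pack: 14.7 × 10 = 147 N down at 3.24 m → arm 0.49 m, τ = 147 × 0.49 = 72.03 N·m counterclockwise.
Lamp: 6.25 × 10 = 62.5 N down at 4.16 m → arm 0.43 m, τ = 62.5 × 0.43 = 26.88 N·m clockwise.
Net moment of known loads = 330.8 N·m counterclockwise.
An unknown mass m at 4.46 m has arm 0.73 m; its moment is m·g·0.73 clockwise.
For rotational equilibrium, m × 10 × 0.73 = 330.8, so m = 330.8 / (10 × 0.73) = 45.3 kg.

m ≈ 45.3 kg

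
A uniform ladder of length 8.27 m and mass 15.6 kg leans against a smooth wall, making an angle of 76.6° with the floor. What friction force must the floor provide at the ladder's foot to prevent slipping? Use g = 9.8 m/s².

f ≈ 18.2 N

Choose the foot of the ladder as the axis so the floor normal and friction both act there and drop out.
Ladder weight 15.6×9.8 = 152.9 N acts at 4.135 m along the ladder; its horizontal arm is 4.135·cos76.6° = 0.9583 m → τ = 146.5 N·m clockwise.
Wall normal N acts horizontally at the top; its moment arm is the height L sinθ = 8.27·sin76.6° = 8.045 m, counterclockwise.
Στ = 0 ⇒ N × 8.045 = 146.5 ⇒ N = 18.2 N.
ΣFx = 0: friction at the foot balances the wall's push, so f = N_wall = 18.2 N.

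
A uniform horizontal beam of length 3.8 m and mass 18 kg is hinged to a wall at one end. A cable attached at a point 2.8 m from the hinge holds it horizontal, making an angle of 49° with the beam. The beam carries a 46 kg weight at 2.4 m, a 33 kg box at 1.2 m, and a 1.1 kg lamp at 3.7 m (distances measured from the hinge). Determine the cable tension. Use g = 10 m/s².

T ≈ 891 N

About the hinge:
Beam weight: 18 × 10 = 180 N down at 1.9 m → arm 1.9 m, τ = 180 × 1.9 = 342 N·m clockwise.
Weight: 46 × 10 = 460 N down at 2.4 m → arm 2.4 m, τ = 460 × 2.4 = 1104 N·m clockwise.
Box: 33 × 10 = 330 N down at 1.2 m → arm 1.2 m, τ = 330 × 1.2 = 396 N·m clockwise.
Lamp: 1.1 × 10 = 11 N down at 3.7 m → arm 3.7 m, τ = 11 × 3.7 = 40.7 N·m clockwise.
Total clockwise load moment = 1883 N·m.
The cable tension T acts at 2.8 m; only its component perpendicular to the beam, T sinθ, produces torque. sin 49° = 0.7547.
Setting net torque to zero: T × 2.8 × 0.7547 = 1883 → T = 1883 / 2.113 = 891 N.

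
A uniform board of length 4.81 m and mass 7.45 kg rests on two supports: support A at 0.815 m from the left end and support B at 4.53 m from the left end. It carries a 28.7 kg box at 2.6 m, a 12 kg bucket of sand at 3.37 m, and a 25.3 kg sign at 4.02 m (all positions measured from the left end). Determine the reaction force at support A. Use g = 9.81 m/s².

R_A ≈ 259 N

Taking torques about support B:
Beam weight: 7.45 × 9.81 = 73.08 N down at 2.405 m → arm 2.125 m, τ = 73.08 × 2.125 = 155.3 N·m counterclockwise.
Box: 28.7 × 9.81 = 281.5 N down at 2.6 m → arm 1.93 m, τ = 281.5 × 1.93 = 543.3 N·m counterclockwise.
Bucket of sand: 12 × 9.81 = 117.7 N down at 3.37 m → arm 1.16 m, τ = 117.7 × 1.16 = 136.5 N·m counterclockwise.
Sign: 25.3 × 9.81 = 248.2 N down at 4.02 m → arm 0.51 m, τ = 248.2 × 0.51 = 126.6 N·m counterclockwise.
Net load moment about support B = 961.7 N·m counterclockwise.
Reaction R at support A is upward at 0.815 m, arm 3.715 m → moment R × 3.715 clockwise.
Στ = 0 ⇒ R × 3.715 = 961.7 ⇒ R = 259 N.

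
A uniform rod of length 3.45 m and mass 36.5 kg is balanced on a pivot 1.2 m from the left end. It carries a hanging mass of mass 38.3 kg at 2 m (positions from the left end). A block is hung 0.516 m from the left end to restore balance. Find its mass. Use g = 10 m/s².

m ≈ 72.8 kg

Sum moments about the pivot (at 1.2 m from the left end) (the support reaction has zero arm there).
Beam weight: 36.5 × 10 = 365 N down at 1.725 m → arm 0.525 m, τ = 365 × 0.525 = 191.6 N·m clockwise.
Hanging mass: 38.3 × 10 = 383 N down at 2 m → arm 0.8 m, τ = 383 × 0.8 = 306.4 N·m clockwise.
Net moment of known loads = 498 N·m clockwise.
An unknown mass m at 0.516 m has arm 0.684 m; its moment is m·g·0.684 counterclockwise.
For rotational equilibrium, m × 10 × 0.684 = 498, so m = 498 / (10 × 0.684) = 72.8 kg.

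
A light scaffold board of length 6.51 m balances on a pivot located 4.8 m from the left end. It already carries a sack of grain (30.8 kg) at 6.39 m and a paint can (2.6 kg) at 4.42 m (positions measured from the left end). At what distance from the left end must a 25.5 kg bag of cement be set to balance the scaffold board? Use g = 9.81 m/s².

Take moments about the pivot (at 4.8 m from the left end).
Sack of grain: 30.8 × 9.81 = 302.1 N down at 6.39 m → arm 1.59 m, τ = 302.1 × 1.59 = 480.3 N·m clockwise.
Paint can: 2.6 × 9.81 = 25.51 N down at 4.42 m → arm 0.38 m, τ = 25.51 × 0.38 = 9.694 N·m counterclockwise.
Net moment of existing loads = 470.6 N·m clockwise.
The bag of cement weighs 25.5 × 9.81 = 250.2 N and must supply an equal counterclockwise moment, so its lever arm about the pivot is 470.6 / 250.2 = 1.88 m.
That puts it at 4.8 − 1.88 = 2.92 m from the left end.

x ≈ 2.92 m from the left end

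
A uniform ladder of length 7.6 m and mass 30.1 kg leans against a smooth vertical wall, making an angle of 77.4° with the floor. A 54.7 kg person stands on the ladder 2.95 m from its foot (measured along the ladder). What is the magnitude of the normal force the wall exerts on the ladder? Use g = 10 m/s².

About the foot of the ladder:
Ladder weight 30.1×10 = 301 N acts at 3.8 m along the ladder; its horizontal arm is 3.8·cos77.4° = 0.8289 m → τ = 249.5 N·m clockwise.
Person: 54.7×10 = 547 N at 2.95 m → arm 0.6435 m → τ = 352 N·m clockwise.
Wall normal N acts horizontally at the top; its moment arm is the height L sinθ = 7.6·sin77.4° = 7.417 m, counterclockwise.
For rotational equilibrium, N × 7.417 = 601.5, so N = 81.1 N.

N_wall ≈ 81.1 N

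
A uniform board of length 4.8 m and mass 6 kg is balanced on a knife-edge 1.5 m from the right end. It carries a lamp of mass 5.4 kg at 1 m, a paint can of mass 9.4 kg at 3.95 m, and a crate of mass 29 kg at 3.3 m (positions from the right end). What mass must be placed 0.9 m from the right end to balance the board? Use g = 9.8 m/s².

Sum moments about the knife-edge (at 1.5 m from the right end) (the support reaction has zero arm there).
Beam weight: 6 × 9.8 = 58.8 N down at 2.4 m → arm 0.9 m, τ = 58.8 × 0.9 = 52.92 N·m counterclockwise.
Lamp: 5.4 × 9.8 = 52.92 N down at 1 m → arm 0.5 m, τ = 52.92 × 0.5 = 26.46 N·m clockwise.
Paint can: 9.4 × 9.8 = 92.12 N down at 3.95 m → arm 2.45 m, τ = 92.12 × 2.45 = 225.7 N·m counterclockwise.
Crate: 29 × 9.8 = 284.2 N down at 3.3 m → arm 1.8 m, τ = 284.2 × 1.8 = 511.6 N·m counterclockwise.
Net moment of known loads = 763.8 N·m counterclockwise.
An unknown mass m at 0.9 m has arm 0.6 m; its moment is m·g·0.6 clockwise.
Στ = 0 ⇒ m × 9.8 × 0.6 = 763.8 ⇒ m = 763.8 / (9.8 × 0.6) = 130 kg.

m ≈ 130 kg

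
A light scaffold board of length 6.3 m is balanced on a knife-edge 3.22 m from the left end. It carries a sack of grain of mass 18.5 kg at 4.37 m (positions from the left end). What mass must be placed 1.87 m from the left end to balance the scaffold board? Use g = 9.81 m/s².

m ≈ 15.8 kg

Take moments about the knife-edge (at 3.22 m from the left end).
Sack of grain: 18.5 × 9.81 = 181.5 N down at 4.37 m → arm 1.15 m, τ = 181.5 × 1.15 = 208.7 N·m clockwise.
Net moment of known loads = 208.7 N·m clockwise.
An unknown mass m at 1.87 m has arm 1.35 m; its moment is m·g·1.35 counterclockwise.
Balancing moments: m × 9.81 × 1.35 = 208.7, giving m = 208.7 / (9.81 × 1.35) = 15.8 kg.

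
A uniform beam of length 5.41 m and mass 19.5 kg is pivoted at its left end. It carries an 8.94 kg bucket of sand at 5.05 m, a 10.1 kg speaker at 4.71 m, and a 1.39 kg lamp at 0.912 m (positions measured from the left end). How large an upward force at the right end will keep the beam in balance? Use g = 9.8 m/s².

F ≈ 266 N

Sum moments about the left end (the unknown pivot reaction has zero arm there).
Beam weight: 19.5 × 9.8 = 191.1 N down at 2.705 m → arm 2.705 m, τ = 191.1 × 2.705 = 516.9 N·m clockwise.
Bucket of sand: 8.94 × 9.8 = 87.61 N down at 5.05 m → arm 5.05 m, τ = 87.61 × 5.05 = 442.4 N·m clockwise.
Speaker: 10.1 × 9.8 = 98.98 N down at 4.71 m → arm 4.71 m, τ = 98.98 × 4.71 = 466.2 N·m clockwise.
Lamp: 1.39 × 9.8 = 13.62 N down at 0.912 m → arm 0.912 m, τ = 13.62 × 0.912 = 12.42 N·m clockwise.
Net moment of the loads = 1438 N·m clockwise.
The upward force F acts at the right end, arm 5.41 m, giving F × 5.41 counterclockwise.
Στ = 0 ⇒ F × 5.41 = 1438 ⇒ F = 1438 / 5.41 = 266 N.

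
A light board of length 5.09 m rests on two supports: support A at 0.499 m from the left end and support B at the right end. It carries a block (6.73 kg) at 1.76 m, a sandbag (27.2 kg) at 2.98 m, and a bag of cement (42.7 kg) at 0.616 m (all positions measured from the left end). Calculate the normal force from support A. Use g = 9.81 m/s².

About support B:
Block: 6.73 × 9.81 = 66.02 N down at 1.76 m → arm 3.33 m, τ = 66.02 × 3.33 = 219.8 N·m counterclockwise.
Sandbag: 27.2 × 9.81 = 266.8 N down at 2.98 m → arm 2.11 m, τ = 266.8 × 2.11 = 562.9 N·m counterclockwise.
Bag of cement: 42.7 × 9.81 = 418.9 N down at 0.616 m → arm 4.474 m, τ = 418.9 × 4.474 = 1874 N·m counterclockwise.
Net load moment about support B = 2657 N·m counterclockwise.
Reaction R at support A is upward at 0.499 m, arm 4.591 m → moment R × 4.591 clockwise.
Balancing moments: R × 4.591 = 2657, giving R = 579 N.

R_A ≈ 579 N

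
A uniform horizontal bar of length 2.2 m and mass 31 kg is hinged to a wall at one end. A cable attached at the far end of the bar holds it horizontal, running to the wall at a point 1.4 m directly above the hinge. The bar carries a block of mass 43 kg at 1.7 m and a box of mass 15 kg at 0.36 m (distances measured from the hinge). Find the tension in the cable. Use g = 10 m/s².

T ≈ 953 N

About the hinge:
Beam weight: 31 × 10 = 310 N down at 1.1 m → arm 1.1 m, τ = 310 × 1.1 = 341 N·m clockwise.
Block: 43 × 10 = 430 N down at 1.7 m → arm 1.7 m, τ = 430 × 1.7 = 731 N·m clockwise.
Box: 15 × 10 = 150 N down at 0.36 m → arm 0.36 m, τ = 150 × 0.36 = 54 N·m clockwise.
Total clockwise load moment = 1126 N·m.
The cable tension T acts at 2.2 m; only its component perpendicular to the bar, T sinθ, produces torque. sinθ = h/√(h²+d²) = 1.4/√(1.4²+2.2²) = 0.5369.
Balancing moments: T × 2.2 × 0.5369 = 1126, giving T = 1126 / 1.181 = 953 N.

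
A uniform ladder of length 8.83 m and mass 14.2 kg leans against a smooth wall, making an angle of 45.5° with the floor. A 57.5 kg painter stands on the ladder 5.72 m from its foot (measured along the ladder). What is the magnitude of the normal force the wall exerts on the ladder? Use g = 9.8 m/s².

N_wall ≈ 427 N

Taking torques about the foot of the ladder:
Ladder weight 14.2×9.8 = 139.2 N acts at 4.415 m along the ladder; its horizontal arm is 4.415·cos45.5° = 3.095 m → τ = 430.8 N·m clockwise.
Painter: 57.5×9.8 = 563.5 N at 5.72 m → arm 4.009 m → τ = 2259 N·m clockwise.
Wall normal N acts horizontally at the top; its moment arm is the height L sinθ = 8.83·sin45.5° = 6.298 m, counterclockwise.
Balancing moments: N × 6.298 = 2690, giving N = 427 N.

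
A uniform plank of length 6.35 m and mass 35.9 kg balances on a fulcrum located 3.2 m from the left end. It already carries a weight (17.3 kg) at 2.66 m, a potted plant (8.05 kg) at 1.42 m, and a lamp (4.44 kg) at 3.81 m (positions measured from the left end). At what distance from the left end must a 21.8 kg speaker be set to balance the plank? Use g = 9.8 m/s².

x ≈ 4.2 m from the left end

Sum moments about the fulcrum (at 3.2 m from the left end) (the support reaction has zero arm there).
Beam weight: 35.9 × 9.8 = 351.8 N down at 3.175 m → arm 0.025 m, τ = 351.8 × 0.025 = 8.795 N·m counterclockwise.
Weight: 17.3 × 9.8 = 169.5 N down at 2.66 m → arm 0.54 m, τ = 169.5 × 0.54 = 91.53 N·m counterclockwise.
Potted plant: 8.05 × 9.8 = 78.89 N down at 1.42 m → arm 1.78 m, τ = 78.89 × 1.78 = 140.4 N·m counterclockwise.
Lamp: 4.44 × 9.8 = 43.51 N down at 3.81 m → arm 0.61 m, τ = 43.51 × 0.61 = 26.54 N·m clockwise.
Net moment of existing loads = 214.2 N·m counterclockwise.
The speaker weighs 21.8 × 9.8 = 213.6 N and must supply an equal clockwise moment, so its lever arm about the fulcrum is 214.2 / 213.6 = 1 m.
That puts it at 3.2 + 1 = 4.2 m from the left end.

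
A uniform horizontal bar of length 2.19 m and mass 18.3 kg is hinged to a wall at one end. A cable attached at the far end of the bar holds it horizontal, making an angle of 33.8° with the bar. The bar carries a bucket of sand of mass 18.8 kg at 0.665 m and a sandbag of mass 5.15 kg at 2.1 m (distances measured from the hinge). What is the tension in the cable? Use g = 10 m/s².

Take moments about the hinge.
Beam weight: 18.3 × 10 = 183 N down at 1.095 m → arm 1.095 m, τ = 183 × 1.095 = 200.4 N·m clockwise.
Bucket of sand: 18.8 × 10 = 188 N down at 0.665 m → arm 0.665 m, τ = 188 × 0.665 = 125 N·m clockwise.
Sandbag: 5.15 × 10 = 51.5 N down at 2.1 m → arm 2.1 m, τ = 51.5 × 2.1 = 108.2 N·m clockwise.
Total clockwise load moment = 433.6 N·m.
The cable tension T acts at 2.19 m; only its component perpendicular to the bar, T sinθ, produces torque. sin 33.8° = 0.5563.
Στ = 0 ⇒ T × 2.19 × 0.5563 = 433.6 ⇒ T = 433.6 / 1.218 = 356 N.

T ≈ 356 N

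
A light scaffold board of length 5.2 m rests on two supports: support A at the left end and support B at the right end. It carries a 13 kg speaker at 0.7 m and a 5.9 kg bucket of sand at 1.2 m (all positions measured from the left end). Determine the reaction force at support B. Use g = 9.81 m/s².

R_B ≈ 30.5 N

Taking torques about support A:
Speaker: 13 × 9.81 = 127.5 N down at 0.7 m → arm 0.7 m, τ = 127.5 × 0.7 = 89.25 N·m clockwise.
Bucket of sand: 5.9 × 9.81 = 57.88 N down at 1.2 m → arm 1.2 m, τ = 57.88 × 1.2 = 69.46 N·m clockwise.
Net load moment about support A = 158.7 N·m clockwise.
Reaction R at support B is upward at 5.2 m, arm 5.2 m → moment R × 5.2 counterclockwise.
Balancing moments: R × 5.2 = 158.7, giving R = 30.5 N.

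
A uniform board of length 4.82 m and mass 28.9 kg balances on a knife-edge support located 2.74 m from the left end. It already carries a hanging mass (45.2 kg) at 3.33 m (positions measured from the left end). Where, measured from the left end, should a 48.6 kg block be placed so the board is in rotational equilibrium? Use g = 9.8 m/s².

x ≈ 2.39 m from the left end

About the knife-edge support (at 2.74 m from the left end):
Beam weight: 28.9 × 9.8 = 283.2 N down at 2.41 m → arm 0.33 m, τ = 283.2 × 0.33 = 93.46 N·m counterclockwise.
Hanging mass: 45.2 × 9.8 = 443 N down at 3.33 m → arm 0.59 m, τ = 443 × 0.59 = 261.4 N·m clockwise.
Net moment of existing loads = 167.9 N·m clockwise.
The block weighs 48.6 × 9.8 = 476.3 N and must supply an equal counterclockwise moment, so its lever arm about the knife-edge support is 167.9 / 476.3 = 0.353 m.
That puts it at 2.74 − 0.353 = 2.39 m from the left end.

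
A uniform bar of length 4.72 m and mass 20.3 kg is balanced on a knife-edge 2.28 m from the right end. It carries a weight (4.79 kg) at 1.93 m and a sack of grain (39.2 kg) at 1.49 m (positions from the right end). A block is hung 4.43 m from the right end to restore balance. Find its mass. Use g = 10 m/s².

m ≈ 14.4 kg

Choose the knife-edge (at 2.28 m from the right end) as the axis so the support reaction has zero arm there.
Beam weight: 20.3 × 10 = 203 N down at 2.36 m → arm 0.08 m, τ = 203 × 0.08 = 16.24 N·m counterclockwise.
Weight: 4.79 × 10 = 47.9 N down at 1.93 m → arm 0.35 m, τ = 47.9 × 0.35 = 16.76 N·m clockwise.
Sack of grain: 39.2 × 10 = 392 N down at 1.49 m → arm 0.79 m, τ = 392 × 0.79 = 309.7 N·m clockwise.
Net moment of known loads = 310.2 N·m clockwise.
An unknown mass m at 4.43 m has arm 2.15 m; its moment is m·g·2.15 counterclockwise.
For rotational equilibrium, m × 10 × 2.15 = 310.2, so m = 310.2 / (10 × 2.15) = 14.4 kg.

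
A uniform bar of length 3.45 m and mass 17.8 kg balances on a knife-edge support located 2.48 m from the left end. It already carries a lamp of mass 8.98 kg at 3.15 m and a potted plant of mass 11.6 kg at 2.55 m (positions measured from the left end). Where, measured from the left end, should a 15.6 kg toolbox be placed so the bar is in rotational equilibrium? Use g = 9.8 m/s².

x ≈ 2.9 m from the left end

Sum moments about the knife-edge support (at 2.48 m from the left end) (the support reaction has zero arm there).
Beam weight: 17.8 × 9.8 = 174.4 N down at 1.725 m → arm 0.755 m, τ = 174.4 × 0.755 = 131.7 N·m counterclockwise.
Lamp: 8.98 × 9.8 = 88 N down at 3.15 m → arm 0.67 m, τ = 88 × 0.67 = 58.96 N·m clockwise.
Potted plant: 11.6 × 9.8 = 113.7 N down at 2.55 m → arm 0.07 m, τ = 113.7 × 0.07 = 7.959 N·m clockwise.
Net moment of existing loads = 64.78 N·m counterclockwise.
The toolbox weighs 15.6 × 9.8 = 152.9 N and must supply an equal clockwise moment, so its lever arm about the knife-edge support is 64.78 / 152.9 = 0.424 m.
That puts it at 2.48 + 0.424 = 2.9 m from the left end.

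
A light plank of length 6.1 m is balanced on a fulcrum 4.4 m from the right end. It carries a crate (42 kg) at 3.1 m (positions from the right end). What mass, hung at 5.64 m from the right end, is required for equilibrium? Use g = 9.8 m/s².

Taking torques about the fulcrum (at 4.4 m from the right end):
Crate: 42 × 9.8 = 411.6 N down at 3.1 m → arm 1.3 m, τ = 411.6 × 1.3 = 535.1 N·m clockwise.
Net moment of known loads = 535.1 N·m clockwise.
An unknown mass m at 5.64 m has arm 1.24 m; its moment is m·g·1.24 counterclockwise.
Balancing moments: m × 9.8 × 1.24 = 535.1, giving m = 535.1 / (9.8 × 1.24) = 44 kg.

m ≈ 44 kg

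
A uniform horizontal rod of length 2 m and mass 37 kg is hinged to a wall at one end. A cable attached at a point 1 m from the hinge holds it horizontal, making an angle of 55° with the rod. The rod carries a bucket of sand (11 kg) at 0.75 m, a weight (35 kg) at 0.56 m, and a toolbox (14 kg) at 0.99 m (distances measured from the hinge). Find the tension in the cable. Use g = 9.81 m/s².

Taking torques about the hinge:
Beam weight: 37 × 9.81 = 363 N down at 1 m → arm 1 m, τ = 363 × 1 = 363 N·m clockwise.
Bucket of sand: 11 × 9.81 = 107.9 N down at 0.75 m → arm 0.75 m, τ = 107.9 × 0.75 = 80.93 N·m clockwise.
Weight: 35 × 9.81 = 343.4 N down at 0.56 m → arm 0.56 m, τ = 343.4 × 0.56 = 192.3 N·m clockwise.
Toolbox: 14 × 9.81 = 137.3 N down at 0.99 m → arm 0.99 m, τ = 137.3 × 0.99 = 135.9 N·m clockwise.
Total clockwise load moment = 772.1 N·m.
The cable tension T acts at 1 m; only its component perpendicular to the rod, T sinθ, produces torque. sin 55° = 0.8192.
For rotational equilibrium, T × 1 × 0.8192 = 772.1, so T = 772.1 / 0.8192 = 943 N.

T ≈ 943 N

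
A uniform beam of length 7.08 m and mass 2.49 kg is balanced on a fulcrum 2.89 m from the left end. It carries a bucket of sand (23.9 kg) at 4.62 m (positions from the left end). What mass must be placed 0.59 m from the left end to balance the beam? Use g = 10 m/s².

m ≈ 18.7 kg

Sum moments about the fulcrum (at 2.89 m from the left end) (the support reaction has zero arm there).
Beam weight: 2.49 × 10 = 24.9 N down at 3.54 m → arm 0.65 m, τ = 24.9 × 0.65 = 16.18 N·m clockwise.
Bucket of sand: 23.9 × 10 = 239 N down at 4.62 m → arm 1.73 m, τ = 239 × 1.73 = 413.5 N·m clockwise.
Net moment of known loads = 429.7 N·m clockwise.
An unknown mass m at 0.59 m has arm 2.3 m; its moment is m·g·2.3 counterclockwise.
For rotational equilibrium, m × 10 × 2.3 = 429.7, so m = 429.7 / (10 × 2.3) = 18.7 kg.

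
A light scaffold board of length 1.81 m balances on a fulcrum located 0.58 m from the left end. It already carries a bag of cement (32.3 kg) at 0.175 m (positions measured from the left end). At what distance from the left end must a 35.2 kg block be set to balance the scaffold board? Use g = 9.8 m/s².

x ≈ 0.952 m from the left end

Taking torques about the fulcrum (at 0.58 m from the left end):
Bag of cement: 32.3 × 9.8 = 316.5 N down at 0.175 m → arm 0.405 m, τ = 316.5 × 0.405 = 128.2 N·m counterclockwise.
Net moment of existing loads = 128.2 N·m counterclockwise.
The block weighs 35.2 × 9.8 = 345 N and must supply an equal clockwise moment, so its lever arm about the fulcrum is 128.2 / 345 = 0.372 m.
That puts it at 0.58 + 0.372 = 0.952 m from the left end.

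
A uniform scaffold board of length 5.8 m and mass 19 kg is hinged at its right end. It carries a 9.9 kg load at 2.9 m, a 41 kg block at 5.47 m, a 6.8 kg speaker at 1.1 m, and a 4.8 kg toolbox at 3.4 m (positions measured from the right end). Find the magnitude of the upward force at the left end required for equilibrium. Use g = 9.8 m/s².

F ≈ 561 N

Taking torques about the right end:
Beam weight: 19 × 9.8 = 186.2 N down at 2.9 m → arm 2.9 m, τ = 186.2 × 2.9 = 540 N·m counterclockwise.
Load: 9.9 × 9.8 = 97.02 N down at 2.9 m → arm 2.9 m, τ = 97.02 × 2.9 = 281.4 N·m counterclockwise.
Block: 41 × 9.8 = 401.8 N down at 5.47 m → arm 5.47 m, τ = 401.8 × 5.47 = 2198 N·m counterclockwise.
Speaker: 6.8 × 9.8 = 66.64 N down at 1.1 m → arm 1.1 m, τ = 66.64 × 1.1 = 73.3 N·m counterclockwise.
Toolbox: 4.8 × 9.8 = 47.04 N down at 3.4 m → arm 3.4 m, τ = 47.04 × 3.4 = 159.9 N·m counterclockwise.
Net moment of the loads = 3253 N·m counterclockwise.
The upward force F acts at the left end, arm 5.8 m, giving F × 5.8 clockwise.
Balancing moments: F × 5.8 = 3253, giving F = 3253 / 5.8 = 561 N.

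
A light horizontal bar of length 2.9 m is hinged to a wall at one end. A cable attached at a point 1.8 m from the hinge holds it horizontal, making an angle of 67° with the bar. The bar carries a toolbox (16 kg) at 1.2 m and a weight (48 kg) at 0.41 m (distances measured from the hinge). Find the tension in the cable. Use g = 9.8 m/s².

T ≈ 230 N

About the hinge:
Toolbox: 16 × 9.8 = 156.8 N down at 1.2 m → arm 1.2 m, τ = 156.8 × 1.2 = 188.2 N·m clockwise.
Weight: 48 × 9.8 = 470.4 N down at 0.41 m → arm 0.41 m, τ = 470.4 × 0.41 = 192.9 N·m clockwise.
Total clockwise load moment = 381.1 N·m.
The cable tension T acts at 1.8 m; only its component perpendicular to the bar, T sinθ, produces torque. sin 67° = 0.9205.
For rotational equilibrium, T × 1.8 × 0.9205 = 381.1, so T = 381.1 / 1.657 = 230 N.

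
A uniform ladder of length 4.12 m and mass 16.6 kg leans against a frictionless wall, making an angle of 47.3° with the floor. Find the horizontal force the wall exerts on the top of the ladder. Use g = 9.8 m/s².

Sum moments about the foot of the ladder (the floor normal and friction both act there and drop out).
Ladder weight 16.6×9.8 = 162.7 N acts at 2.06 m along the ladder; its horizontal arm is 2.06·cos47.3° = 1.397 m → τ = 227.3 N·m clockwise.
Wall normal N acts horizontally at the top; its moment arm is the height L sinθ = 4.12·sin47.3° = 3.028 m, counterclockwise.
Balancing moments: N × 3.028 = 227.3, giving N = 75.1 N.

N_wall ≈ 75.1 N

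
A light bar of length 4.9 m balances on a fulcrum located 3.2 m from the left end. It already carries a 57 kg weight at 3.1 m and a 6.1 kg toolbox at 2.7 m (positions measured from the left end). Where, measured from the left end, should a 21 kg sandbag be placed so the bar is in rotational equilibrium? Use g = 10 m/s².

Sum moments about the fulcrum (at 3.2 m from the left end) (the support reaction has zero arm there).
Weight: 57 × 10 = 570 N down at 3.1 m → arm 0.1 m, τ = 570 × 0.1 = 57 N·m counterclockwise.
Toolbox: 6.1 × 10 = 61 N down at 2.7 m → arm 0.5 m, τ = 61 × 0.5 = 30.5 N·m counterclockwise.
Net moment of existing loads = 87.5 N·m counterclockwise.
The sandbag weighs 21 × 10 = 210 N and must supply an equal clockwise moment, so its lever arm about the fulcrum is 87.5 / 210 = 0.417 m.
That puts it at 3.2 + 0.417 = 3.62 m from the left end.

x ≈ 3.62 m from the left end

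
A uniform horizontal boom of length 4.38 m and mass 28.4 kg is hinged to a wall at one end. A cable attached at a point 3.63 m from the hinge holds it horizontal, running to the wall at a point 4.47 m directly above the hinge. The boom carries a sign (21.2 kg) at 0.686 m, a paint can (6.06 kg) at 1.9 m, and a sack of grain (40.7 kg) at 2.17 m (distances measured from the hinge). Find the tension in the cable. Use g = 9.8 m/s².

T ≈ 614 N

About the hinge:
Beam weight: 28.4 × 9.8 = 278.3 N down at 2.19 m → arm 2.19 m, τ = 278.3 × 2.19 = 609.5 N·m clockwise.
Sign: 21.2 × 9.8 = 207.8 N down at 0.686 m → arm 0.686 m, τ = 207.8 × 0.686 = 142.6 N·m clockwise.
Paint can: 6.06 × 9.8 = 59.39 N down at 1.9 m → arm 1.9 m, τ = 59.39 × 1.9 = 112.8 N·m clockwise.
Sack of grain: 40.7 × 9.8 = 398.9 N down at 2.17 m → arm 2.17 m, τ = 398.9 × 2.17 = 865.6 N·m clockwise.
Total clockwise load moment = 1730 N·m.
The cable tension T acts at 3.63 m; only its component perpendicular to the boom, T sinθ, produces torque. sinθ = h/√(h²+d²) = 4.47/√(4.47²+3.63²) = 0.7763.
Setting net torque to zero: T × 3.63 × 0.7763 = 1730 → T = 1730 / 2.818 = 614 N.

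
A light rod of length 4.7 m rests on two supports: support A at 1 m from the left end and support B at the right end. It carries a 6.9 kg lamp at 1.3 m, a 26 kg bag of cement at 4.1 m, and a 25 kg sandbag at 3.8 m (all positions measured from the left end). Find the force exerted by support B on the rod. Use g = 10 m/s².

R_B ≈ 413 N

Taking torques about support A:
Lamp: 6.9 × 10 = 69 N down at 1.3 m → arm 0.3 m, τ = 69 × 0.3 = 20.7 N·m clockwise.
Bag of cement: 26 × 10 = 260 N down at 4.1 m → arm 3.1 m, τ = 260 × 3.1 = 806 N·m clockwise.
Sandbag: 25 × 10 = 250 N down at 3.8 m → arm 2.8 m, τ = 250 × 2.8 = 700 N·m clockwise.
Net load moment about support A = 1527 N·m clockwise.
Reaction R at support B is upward at 4.7 m, arm 3.7 m → moment R × 3.7 counterclockwise.
Στ = 0 ⇒ R × 3.7 = 1527 ⇒ R = 413 N.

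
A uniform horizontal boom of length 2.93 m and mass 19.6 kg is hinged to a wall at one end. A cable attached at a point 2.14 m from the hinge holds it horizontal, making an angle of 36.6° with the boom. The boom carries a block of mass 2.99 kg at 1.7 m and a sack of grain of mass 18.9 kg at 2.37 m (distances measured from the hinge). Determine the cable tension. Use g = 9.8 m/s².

Take moments about the hinge.
Beam weight: 19.6 × 9.8 = 192.1 N down at 1.465 m → arm 1.465 m, τ = 192.1 × 1.465 = 281.4 N·m clockwise.
Block: 2.99 × 9.8 = 29.3 N down at 1.7 m → arm 1.7 m, τ = 29.3 × 1.7 = 49.81 N·m clockwise.
Sack of grain: 18.9 × 9.8 = 185.2 N down at 2.37 m → arm 2.37 m, τ = 185.2 × 2.37 = 438.9 N·m clockwise.
Total clockwise load moment = 770.1 N·m.
The cable tension T acts at 2.14 m; only its component perpendicular to the boom, T sinθ, produces torque. sin 36.6° = 0.5962.
Στ = 0 ⇒ T × 2.14 × 0.5962 = 770.1 ⇒ T = 770.1 / 1.276 = 604 N.

T ≈ 604 N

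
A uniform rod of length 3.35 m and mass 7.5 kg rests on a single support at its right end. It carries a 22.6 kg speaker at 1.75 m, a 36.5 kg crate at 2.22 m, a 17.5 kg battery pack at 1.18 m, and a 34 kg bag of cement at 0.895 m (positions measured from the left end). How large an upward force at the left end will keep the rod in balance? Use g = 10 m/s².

F ≈ 631 N

About the right end:
Beam weight: 7.5 × 10 = 75 N down at 1.675 m → arm 1.675 m, τ = 75 × 1.675 = 125.6 N·m counterclockwise.
Speaker: 22.6 × 10 = 226 N down at 1.75 m → arm 1.6 m, τ = 226 × 1.6 = 361.6 N·m counterclockwise.
Crate: 36.5 × 10 = 365 N down at 2.22 m → arm 1.13 m, τ = 365 × 1.13 = 412.4 N·m counterclockwise.
Battery pack: 17.5 × 10 = 175 N down at 1.18 m → arm 2.17 m, τ = 175 × 2.17 = 379.8 N·m counterclockwise.
Bag of cement: 34 × 10 = 340 N down at 0.895 m → arm 2.455 m, τ = 340 × 2.455 = 834.7 N·m counterclockwise.
Net moment of the loads = 2114 N·m counterclockwise.
The upward force F acts at the left end, arm 3.35 m, giving F × 3.35 clockwise.
Setting net torque to zero: F × 3.35 = 2114 → F = 2114 / 3.35 = 631 N.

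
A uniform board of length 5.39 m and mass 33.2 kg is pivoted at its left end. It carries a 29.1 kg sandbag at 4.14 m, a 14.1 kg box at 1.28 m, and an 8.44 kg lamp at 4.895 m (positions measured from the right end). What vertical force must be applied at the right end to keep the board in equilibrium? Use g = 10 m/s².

Choose the left end as the axis so the unknown pivot reaction has zero arm there.
Beam weight: 33.2 × 10 = 332 N down at 2.695 m → arm 2.695 m, τ = 332 × 2.695 = 894.7 N·m clockwise.
Sandbag: 29.1 × 10 = 291 N down at 4.14 m → arm 1.25 m, τ = 291 × 1.25 = 363.8 N·m clockwise.
Box: 14.1 × 10 = 141 N down at 1.28 m → arm 4.11 m, τ = 141 × 4.11 = 579.5 N·m clockwise.
Lamp: 8.44 × 10 = 84.4 N down at 4.895 m → arm 0.495 m, τ = 84.4 × 0.495 = 41.78 N·m clockwise.
Net moment of the loads = 1880 N·m clockwise.
The upward force F acts at the right end, arm 5.39 m, giving F × 5.39 counterclockwise.
Balancing moments: F × 5.39 = 1880, giving F = 1880 / 5.39 = 349 N.

F ≈ 349 N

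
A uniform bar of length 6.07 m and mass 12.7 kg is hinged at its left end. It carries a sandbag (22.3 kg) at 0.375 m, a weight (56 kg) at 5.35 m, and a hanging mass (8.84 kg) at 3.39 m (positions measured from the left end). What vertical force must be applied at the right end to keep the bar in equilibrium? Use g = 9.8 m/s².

Choose the left end as the axis so the unknown pivot reaction has zero arm there.
Beam weight: 12.7 × 9.8 = 124.5 N down at 3.035 m → arm 3.035 m, τ = 124.5 × 3.035 = 377.9 N·m clockwise.
Sandbag: 22.3 × 9.8 = 218.5 N down at 0.375 m → arm 0.375 m, τ = 218.5 × 0.375 = 81.94 N·m clockwise.
Weight: 56 × 9.8 = 548.8 N down at 5.35 m → arm 5.35 m, τ = 548.8 × 5.35 = 2936 N·m clockwise.
Hanging mass: 8.84 × 9.8 = 86.63 N down at 3.39 m → arm 3.39 m, τ = 86.63 × 3.39 = 293.7 N·m clockwise.
Net moment of the loads = 3690 N·m clockwise.
The upward force F acts at the right end, arm 6.07 m, giving F × 6.07 counterclockwise.
For rotational equilibrium, F × 6.07 = 3690, so F = 3690 / 6.07 = 608 N.

F ≈ 608 N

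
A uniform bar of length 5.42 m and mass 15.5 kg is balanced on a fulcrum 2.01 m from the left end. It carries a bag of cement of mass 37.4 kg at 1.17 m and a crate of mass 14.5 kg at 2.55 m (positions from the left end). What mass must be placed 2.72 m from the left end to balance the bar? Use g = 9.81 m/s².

m ≈ 17.9 kg

About the fulcrum (at 2.01 m from the left end):
Beam weight: 15.5 × 9.81 = 152.1 N down at 2.71 m → arm 0.7 m, τ = 152.1 × 0.7 = 106.5 N·m clockwise.
Bag of cement: 37.4 × 9.81 = 366.9 N down at 1.17 m → arm 0.84 m, τ = 366.9 × 0.84 = 308.2 N·m counterclockwise.
Crate: 14.5 × 9.81 = 142.2 N down at 2.55 m → arm 0.54 m, τ = 142.2 × 0.54 = 76.79 N·m clockwise.
Net moment of known loads = 124.9 N·m counterclockwise.
An unknown mass m at 2.72 m has arm 0.71 m; its moment is m·g·0.71 clockwise.
Balancing moments: m × 9.81 × 0.71 = 124.9, giving m = 124.9 / (9.81 × 0.71) = 17.9 kg.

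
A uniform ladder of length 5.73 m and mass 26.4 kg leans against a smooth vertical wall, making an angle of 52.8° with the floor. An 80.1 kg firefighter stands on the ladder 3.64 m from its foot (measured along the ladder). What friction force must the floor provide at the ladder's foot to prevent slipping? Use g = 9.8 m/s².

f ≈ 477 N

Taking torques about the foot of the ladder:
Ladder weight 26.4×9.8 = 258.7 N acts at 2.865 m along the ladder; its horizontal arm is 2.865·cos52.8° = 1.732 m → τ = 448.1 N·m clockwise.
Firefighter: 80.1×9.8 = 785 N at 3.64 m → arm 2.201 m → τ = 1728 N·m clockwise.
Wall normal N acts horizontally at the top; its moment arm is the height L sinθ = 5.73·sin52.8° = 4.564 m, counterclockwise.
Balancing moments: N × 4.564 = 2176, giving N = 477 N.
ΣFx = 0: friction at the foot balances the wall's push, so f = N_wall = 477 N.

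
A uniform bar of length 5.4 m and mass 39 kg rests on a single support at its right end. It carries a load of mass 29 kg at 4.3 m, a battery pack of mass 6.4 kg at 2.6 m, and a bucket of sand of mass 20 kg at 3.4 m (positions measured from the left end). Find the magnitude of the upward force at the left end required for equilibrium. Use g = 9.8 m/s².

Sum moments about the right end (the unknown pivot reaction has zero arm there).
Beam weight: 39 × 9.8 = 382.2 N down at 2.7 m → arm 2.7 m, τ = 382.2 × 2.7 = 1032 N·m counterclockwise.
Load: 29 × 9.8 = 284.2 N down at 4.3 m → arm 1.1 m, τ = 284.2 × 1.1 = 312.6 N·m counterclockwise.
Battery pack: 6.4 × 9.8 = 62.72 N down at 2.6 m → arm 2.8 m, τ = 62.72 × 2.8 = 175.6 N·m counterclockwise.
Bucket of sand: 20 × 9.8 = 196 N down at 3.4 m → arm 2 m, τ = 196 × 2 = 392 N·m counterclockwise.
Net moment of the loads = 1912 N·m counterclockwise.
The upward force F acts at the left end, arm 5.4 m, giving F × 5.4 clockwise.
Στ = 0 ⇒ F × 5.4 = 1912 ⇒ F = 1912 / 5.4 = 354 N.

F ≈ 354 N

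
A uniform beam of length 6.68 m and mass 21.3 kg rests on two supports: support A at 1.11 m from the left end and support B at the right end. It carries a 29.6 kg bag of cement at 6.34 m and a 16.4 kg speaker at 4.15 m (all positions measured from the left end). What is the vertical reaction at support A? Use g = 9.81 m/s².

Choose support B as the axis so its reaction then has zero moment arm.
Beam weight: 21.3 × 9.81 = 209 N down at 3.34 m → arm 3.34 m, τ = 209 × 3.34 = 698.1 N·m counterclockwise.
Bag of cement: 29.6 × 9.81 = 290.4 N down at 6.34 m → arm 0.34 m, τ = 290.4 × 0.34 = 98.74 N·m counterclockwise.
Speaker: 16.4 × 9.81 = 160.9 N down at 4.15 m → arm 2.53 m, τ = 160.9 × 2.53 = 407.1 N·m counterclockwise.
Net load moment about support B = 1204 N·m counterclockwise.
Reaction R at support A is upward at 1.11 m, arm 5.57 m → moment R × 5.57 clockwise.
Setting net torque to zero: R × 5.57 = 1204 → R = 216 N.

R_A ≈ 216 N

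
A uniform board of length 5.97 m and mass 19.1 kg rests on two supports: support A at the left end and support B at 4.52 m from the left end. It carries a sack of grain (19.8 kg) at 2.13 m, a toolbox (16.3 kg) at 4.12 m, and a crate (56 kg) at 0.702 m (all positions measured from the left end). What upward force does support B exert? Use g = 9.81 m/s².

R_B ≈ 446 N

About support A:
Beam weight: 19.1 × 9.81 = 187.4 N down at 2.985 m → arm 2.985 m, τ = 187.4 × 2.985 = 559.4 N·m clockwise.
Sack of grain: 19.8 × 9.81 = 194.2 N down at 2.13 m → arm 2.13 m, τ = 194.2 × 2.13 = 413.6 N·m clockwise.
Toolbox: 16.3 × 9.81 = 159.9 N down at 4.12 m → arm 4.12 m, τ = 159.9 × 4.12 = 658.8 N·m clockwise.
Crate: 56 × 9.81 = 549.4 N down at 0.702 m → arm 0.702 m, τ = 549.4 × 0.702 = 385.7 N·m clockwise.
Net load moment about support A = 2018 N·m clockwise.
Reaction R at support B is upward at 4.52 m, arm 4.52 m → moment R × 4.52 counterclockwise.
Balancing moments: R × 4.52 = 2018, giving R = 446 N.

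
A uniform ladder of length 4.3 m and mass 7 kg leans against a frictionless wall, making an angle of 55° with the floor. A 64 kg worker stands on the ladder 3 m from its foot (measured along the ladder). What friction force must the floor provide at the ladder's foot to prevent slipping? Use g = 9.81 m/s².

About the foot of the ladder:
Ladder weight 7×9.81 = 68.67 N acts at 2.15 m along the ladder; its horizontal arm is 2.15·cos55° = 1.233 m → τ = 84.67 N·m clockwise.
Worker: 64×9.81 = 627.8 N at 3 m → arm 1.721 m → τ = 1080 N·m clockwise.
Wall normal N acts horizontally at the top; its moment arm is the height L sinθ = 4.3·sin55° = 3.522 m, counterclockwise.
For rotational equilibrium, N × 3.522 = 1165, so N = 331 N.
ΣFx = 0: friction at the foot balances the wall's push, so f = N_wall = 331 N.

f ≈ 331 N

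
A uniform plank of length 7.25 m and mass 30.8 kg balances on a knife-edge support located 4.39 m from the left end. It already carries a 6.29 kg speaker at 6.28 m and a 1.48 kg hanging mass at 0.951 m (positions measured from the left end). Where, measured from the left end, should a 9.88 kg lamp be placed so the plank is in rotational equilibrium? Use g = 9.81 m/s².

About the knife-edge support (at 4.39 m from the left end):
Beam weight: 30.8 × 9.81 = 302.1 N down at 3.625 m → arm 0.765 m, τ = 302.1 × 0.765 = 231.1 N·m counterclockwise.
Speaker: 6.29 × 9.81 = 61.7 N down at 6.28 m → arm 1.89 m, τ = 61.7 × 1.89 = 116.6 N·m clockwise.
Hanging mass: 1.48 × 9.81 = 14.52 N down at 0.951 m → arm 3.439 m, τ = 14.52 × 3.439 = 49.93 N·m counterclockwise.
Net moment of existing loads = 164.4 N·m counterclockwise.
The lamp weighs 9.88 × 9.81 = 96.92 N and must supply an equal clockwise moment, so its lever arm about the knife-edge support is 164.4 / 96.92 = 1.7 m.
That puts it at 4.39 + 1.7 = 6.09 m from the left end.

x ≈ 6.09 m from the left end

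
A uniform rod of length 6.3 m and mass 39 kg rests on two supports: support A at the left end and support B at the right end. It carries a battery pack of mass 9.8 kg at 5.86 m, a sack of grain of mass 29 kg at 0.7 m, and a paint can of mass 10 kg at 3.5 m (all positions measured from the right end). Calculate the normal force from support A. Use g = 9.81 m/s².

Sum moments about support B (its reaction then has zero moment arm).
Beam weight: 39 × 9.81 = 382.6 N down at 3.15 m → arm 3.15 m, τ = 382.6 × 3.15 = 1205 N·m counterclockwise.
Battery pack: 9.8 × 9.81 = 96.14 N down at 5.86 m → arm 5.86 m, τ = 96.14 × 5.86 = 563.4 N·m counterclockwise.
Sack of grain: 29 × 9.81 = 284.5 N down at 0.7 m → arm 0.7 m, τ = 284.5 × 0.7 = 199.1 N·m counterclockwise.
Paint can: 10 × 9.81 = 98.1 N down at 3.5 m → arm 3.5 m, τ = 98.1 × 3.5 = 343.3 N·m counterclockwise.
Net load moment about support B = 2311 N·m counterclockwise.
Reaction R at support A is upward at 6.3 m, arm 6.3 m → moment R × 6.3 clockwise.
For rotational equilibrium, R × 6.3 = 2311, so R = 367 N.

R_A ≈ 367 N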